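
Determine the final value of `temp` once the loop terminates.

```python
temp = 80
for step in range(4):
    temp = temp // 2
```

Let's trace through this code step by step.

Initialize: temp = 80
Entering loop: for step in range(4):
After iteration 1: step = 0, temp = 40
After iteration 2: step = 1, temp = 20
After iteration 3: step = 2, temp = 10
After iteration 4: step = 3, temp = 5
Loop ends.

Final answer: 5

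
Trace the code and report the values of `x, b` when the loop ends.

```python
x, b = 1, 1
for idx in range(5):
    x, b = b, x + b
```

Let's trace through this code step by step.

Initialize: x = 1
Initialize: b = 1
Entering loop: for idx in range(5):
After iteration 1: idx = 0, x = 1, b = 2
After iteration 2: idx = 1, x = 2, b = 3
After iteration 3: idx = 2, x = 3, b = 5
After iteration 4: idx = 3, x = 5, b = 8
After iteration 5: idx = 4, x = 8, b = 13
Loop ends.

Final answer: 8, 13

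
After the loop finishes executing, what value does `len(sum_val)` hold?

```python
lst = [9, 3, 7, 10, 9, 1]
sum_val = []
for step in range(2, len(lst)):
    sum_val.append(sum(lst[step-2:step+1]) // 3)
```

Let's trace through this code step by step.

Initialize: lst = [9, 3, 7, 10, 9, 1]
Initialize: sum_val = []
Entering loop: for step in range(2, len(lst)):
After iteration 1: step = 2, sum_val = [6]
After iteration 2: step = 3, sum_val = [6, 6]
After iteration 3: step = 4, sum_val = [6, 6, 8]
After iteration 4: step = 5, sum_val = [6, 6, 8, 6]
Loop ends.
len(sum_val) = 4

Final answer: 4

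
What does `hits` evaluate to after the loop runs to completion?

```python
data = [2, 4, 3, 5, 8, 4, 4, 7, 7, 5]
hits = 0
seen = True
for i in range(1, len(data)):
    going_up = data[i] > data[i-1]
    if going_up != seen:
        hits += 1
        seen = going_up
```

Let's trace through this code step by step.

Initialize: data = [2, 4, 3, 5, 8, 4, 4, 7, 7, 5]
Initialize: hits = 0
Initialize: seen = True
Entering loop: for i in range(1, len(data)):
After iteration 1: i = 1, hits = 0, seen = True, going_up = True
After iteration 2: i = 2, hits = 1, seen = False, going_up = False
After iteration 3: i = 3, hits = 2, seen = True, going_up = True
After iteration 4: i = 4, hits = 2, seen = True, going_up = True
After iteration 5: i = 5, hits = 3, seen = False, going_up = False
After iteration 6: i = 6, hits = 3, seen = False, going_up = False
After iteration 7: i = 7, hits = 4, seen = True, going_up = True
After iteration 8: i = 8, hits = 5, seen = False, going_up = False
After iteration 9: i = 9, hits = 5, seen = False, going_up = False
Loop ends.

Final answer: 5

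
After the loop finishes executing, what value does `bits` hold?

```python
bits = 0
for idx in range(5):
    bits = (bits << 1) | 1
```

Let's trace through this code step by step.

Initialize: bits = 0
Entering loop: for idx in range(5):
After iteration 1: idx = 0, bits = 1
After iteration 2: idx = 1, bits = 3
After iteration 3: idx = 2, bits = 7
After iteration 4: idx = 3, bits = 15
After iteration 5: idx = 4, bits = 31
Loop ends.

Final answer: 31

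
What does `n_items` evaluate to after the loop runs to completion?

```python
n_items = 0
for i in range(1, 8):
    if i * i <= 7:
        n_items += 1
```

Let's trace through this code step by step.

Initialize: n_items = 0
Entering loop: for i in range(1, 8):
After iteration 1: i = 1, n_items = 1
After iteration 2: i = 2, n_items = 2
After iteration 3: i = 3, n_items = 2
After iteration 4: i = 4, n_items = 2
After iteration 5: i = 5, n_items = 2
After iteration 6: i = 6, n_items = 2
After iteration 7: i = 7, n_items = 2
Loop ends.

Final answer: 2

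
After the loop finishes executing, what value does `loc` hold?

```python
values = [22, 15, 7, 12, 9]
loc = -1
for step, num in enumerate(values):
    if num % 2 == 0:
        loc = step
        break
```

Let's trace through this code step by step.

Initialize: values = [22, 15, 7, 12, 9]
Initialize: loc = -1
Entering loop: for step, num in enumerate(values):
After iteration 1: step = 0, num = 22, loc = 0
Loop ends.

Final answer: 0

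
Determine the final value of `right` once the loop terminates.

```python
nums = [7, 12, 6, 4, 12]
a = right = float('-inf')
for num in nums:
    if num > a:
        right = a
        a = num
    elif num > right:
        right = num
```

Let's trace through this code step by step.

Initialize: nums = [7, 12, 6, 4, 12]
Initialize: a = -inf
Initialize: right = -inf
Entering loop: for num in nums:
After iteration 1: num = 7, a = 7, right = -inf
After iteration 2: num = 12, a = 12, right = 7
After iteration 3: num = 6, a = 12, right = 7
After iteration 4: num = 4, a = 12, right = 7
After iteration 5: num = 12, a = 12, right = 12
Loop ends.

Final answer: 12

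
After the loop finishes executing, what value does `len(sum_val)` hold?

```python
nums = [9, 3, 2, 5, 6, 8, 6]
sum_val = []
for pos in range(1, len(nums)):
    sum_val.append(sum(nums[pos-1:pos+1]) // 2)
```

Let's trace through this code step by step.

Initialize: nums = [9, 3, 2, 5, 6, 8, 6]
Initialize: sum_val = []
Entering loop: for pos in range(1, len(nums)):
After iteration 1: pos = 1, sum_val = [6]
After iteration 2: pos = 2, sum_val = [6, 2]
After iteration 3: pos = 3, sum_val = [6, 2, 3]
After iteration 4: pos = 4, sum_val = [6, 2, 3, 5]
After iteration 5: pos = 5, sum_val = [6, 2, 3, 5, 7]
After iteration 6: pos = 6, sum_val = [6, 2, 3, 5, 7, 7]
Loop ends.
len(sum_val) = 6

Final answer: 6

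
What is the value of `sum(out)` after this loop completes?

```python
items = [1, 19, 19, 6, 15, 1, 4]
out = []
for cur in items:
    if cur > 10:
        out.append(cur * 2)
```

Let's trace through this code step by step.

Initialize: items = [1, 19, 19, 6, 15, 1, 4]
Initialize: out = []
Entering loop: for cur in items:
After iteration 1: cur = 1, out = []
After iteration 2: cur = 19, out = [38]
After iteration 3: cur = 19, out = [38, 38]
After iteration 4: cur = 6, out = [38, 38]
After iteration 5: cur = 15, out = [38, 38, 30]
After iteration 6: cur = 1, out = [38, 38, 30]
After iteration 7: cur = 4, out = [38, 38, 30]
Loop ends.
sum(out) = 106

Final answer: 106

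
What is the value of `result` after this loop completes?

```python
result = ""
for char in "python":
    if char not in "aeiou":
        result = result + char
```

Let's trace through this code step by step.

Initialize: result = ''
Entering loop: for char in "python":
After iteration 1: char = 'p', result = 'p'
After iteration 2: char = 'y', result = 'py'
After iteration 3: char = 't', result = 'pyt'
After iteration 4: char = 'h', result = 'pyth'
After iteration 5: char = 'o', result = 'pyth'
After iteration 6: char = 'n', result = 'pythn'
Loop ends.

Final answer: 'pythn'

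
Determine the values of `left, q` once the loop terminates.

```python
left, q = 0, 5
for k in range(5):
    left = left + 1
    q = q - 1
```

Let's trace through this code step by step.

Initialize: left = 0
Initialize: q = 5
Entering loop: for k in range(5):
After iteration 1: k = 0, left = 1, q = 4
After iteration 2: k = 1, left = 2, q = 3
After iteration 3: k = 2, left = 3, q = 2
After iteration 4: k = 3, left = 4, q = 1
After iteration 5: k = 4, left = 5, q = 0
Loop ends.

Final answer: 5, 0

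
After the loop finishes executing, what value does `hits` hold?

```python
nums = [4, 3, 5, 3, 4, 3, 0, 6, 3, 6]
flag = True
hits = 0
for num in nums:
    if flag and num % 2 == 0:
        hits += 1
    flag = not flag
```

Let's trace through this code step by step.

Initialize: nums = [4, 3, 5, 3, 4, 3, 0, 6, 3, 6]
Initialize: flag = True
Initialize: hits = 0
Entering loop: for num in nums:
After iteration 1: num = 4, flag = False, hits = 1
After iteration 2: num = 3, flag = True, hits = 1
After iteration 3: num = 5, flag = False, hits = 1
After iteration 4: num = 3, flag = True, hits = 1
After iteration 5: num = 4, flag = False, hits = 2
After iteration 6: num = 3, flag = True, hits = 2
After iteration 7: num = 0, flag = False, hits = 3
After iteration 8: num = 6, flag = True, hits = 3
After iteration 9: num = 3, flag = False, hits = 3
After iteration 10: num = 6, flag = True, hits = 3
Loop ends.

Final answer: 3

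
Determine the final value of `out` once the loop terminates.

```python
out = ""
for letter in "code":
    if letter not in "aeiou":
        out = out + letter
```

Let's trace through this code step by step.

Initialize: out = ''
Entering loop: for letter in "code":
After iteration 1: letter = 'c', out = 'c'
After iteration 2: letter = 'o', out = 'c'
After iteration 3: letter = 'd', out = 'cd'
After iteration 4: letter = 'e', out = 'cd'
Loop ends.

Final answer: 'cd'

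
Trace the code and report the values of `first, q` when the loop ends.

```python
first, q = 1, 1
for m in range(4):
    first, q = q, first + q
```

Let's trace through this code step by step.

Initialize: first = 1
Initialize: q = 1
Entering loop: for m in range(4):
After iteration 1: m = 0, first = 1, q = 2
After iteration 2: m = 1, first = 2, q = 3
After iteration 3: m = 2, first = 3, q = 5
After iteration 4: m = 3, first = 5, q = 8
Loop ends.

Final answer: 5, 8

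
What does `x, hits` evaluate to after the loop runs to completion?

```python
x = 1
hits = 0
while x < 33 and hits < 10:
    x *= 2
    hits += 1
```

Let's trace through this code step by step.

Initialize: x = 1
Initialize: hits = 0
Entering loop: while x < 33 and hits < 10:
After iteration 1: x = 2, hits = 1
After iteration 2: x = 4, hits = 2
After iteration 3: x = 8, hits = 3
After iteration 4: x = 16, hits = 4
After iteration 5: x = 32, hits = 5
After iteration 6: x = 64, hits = 6
Loop ends.

Final answer: 64, 6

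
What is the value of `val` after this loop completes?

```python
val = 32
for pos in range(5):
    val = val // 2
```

Let's trace through this code step by step.

Initialize: val = 32
Entering loop: for pos in range(5):
After iteration 1: pos = 0, val = 16
After iteration 2: pos = 1, val = 8
After iteration 3: pos = 2, val = 4
After iteration 4: pos = 3, val = 2
After iteration 5: pos = 4, val = 1
Loop ends.

Final answer: 1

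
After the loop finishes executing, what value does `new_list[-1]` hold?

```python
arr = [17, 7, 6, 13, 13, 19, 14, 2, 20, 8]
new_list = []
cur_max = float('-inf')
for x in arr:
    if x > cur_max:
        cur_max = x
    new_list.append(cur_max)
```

Let's trace through this code step by step.

Initialize: arr = [17, 7, 6, 13, 13, 19, 14, 2, 20, 8]
Initialize: new_list = []
Initialize: cur_max = -inf
Entering loop: for x in arr:
After iteration 1: x = 17, new_list = [17], cur_max = 17
After iteration 2: x = 7, new_list = [17, 17], cur_max = 17
After iteration 3: x = 6, new_list = [17, 17, 17], cur_max = 17
After iteration 4: x = 13, new_list = [17, 17, 17, 17], cur_max = 17
After iteration 5: x = 13, new_list = [17, 17, 17, 17, 17], cur_max = 17
After iteration 6: x = 19, new_list = [17, 17, 17, 17, 17, 19], cur_max = 19
After iteration 7: x = 14, new_list = [17, 17, 17, 17, 17, 19, 19], cur_max = 19
After iteration 8: x = 2, new_list = [17, 17, 17, 17, 17, 19, 19, 19], cur_max = 19
After iteration 9: x = 20, new_list = [17, 17, 17, 17, 17, 19, 19, 19, 20], cur_max = 20
After iteration 10: x = 8, new_list = [17, 17, 17, 17, 17, 19, 19, 19, 20, 20], cur_max = 20
Loop ends.
new_list[-1] = 20

Final answer: 20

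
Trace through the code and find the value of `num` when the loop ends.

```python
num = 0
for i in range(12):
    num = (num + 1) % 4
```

Let's trace through this code step by step.

Initialize: num = 0
Entering loop: for i in range(12):
After iteration 1: i = 0, num = 1
After iteration 2: i = 1, num = 2
After iteration 3: i = 2, num = 3
After iteration 4: i = 3, num = 0
After iteration 5: i = 4, num = 1
After iteration 6: i = 5, num = 2
After iteration 7: i = 6, num = 3
After iteration 8: i = 7, num = 0
After iteration 9: i = 8, num = 1
After iteration 10: i = 9, num = 2
After iteration 11: i = 10, num = 3
After iteration 12: i = 11, num = 0
Loop ends.

Final answer: 0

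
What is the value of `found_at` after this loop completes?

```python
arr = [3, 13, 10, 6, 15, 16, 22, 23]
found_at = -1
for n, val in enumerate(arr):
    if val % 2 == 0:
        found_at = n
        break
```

Let's trace through this code step by step.

Initialize: arr = [3, 13, 10, 6, 15, 16, 22, 23]
Initialize: found_at = -1
Entering loop: for n, val in enumerate(arr):
After iteration 1: n = 0, val = 3, found_at = -1
After iteration 2: n = 1, val = 13, found_at = -1
After iteration 3: n = 2, val = 10, found_at = 2
Loop ends.

Final answer: 2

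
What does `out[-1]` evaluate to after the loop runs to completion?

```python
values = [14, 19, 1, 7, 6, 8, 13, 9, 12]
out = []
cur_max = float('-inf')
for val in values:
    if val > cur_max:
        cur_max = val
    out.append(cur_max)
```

Let's trace through this code step by step.

Initialize: values = [14, 19, 1, 7, 6, 8, 13, 9, 12]
Initialize: out = []
Initialize: cur_max = -inf
Entering loop: for val in values:
After iteration 1: val = 14, out = [14], cur_max = 14
After iteration 2: val = 19, out = [14, 19], cur_max = 19
After iteration 3: val = 1, out = [14, 19, 19], cur_max = 19
After iteration 4: val = 7, out = [14, 19, 19, 19], cur_max = 19
After iteration 5: val = 6, out = [14, 19, 19, 19, 19], cur_max = 19
After iteration 6: val = 8, out = [14, 19, 19, 19, 19, 19], cur_max = 19
After iteration 7: val = 13, out = [14, 19, 19, 19, 19, 19, 19], cur_max = 19
After iteration 8: val = 9, out = [14, 19, 19, 19, 19, 19, 19, 19], cur_max = 19
After iteration 9: val = 12, out = [14, 19, 19, 19, 19, 19, 19, 19, 19], cur_max = 19
Loop ends.
out[-1] = 19

Final answer: 19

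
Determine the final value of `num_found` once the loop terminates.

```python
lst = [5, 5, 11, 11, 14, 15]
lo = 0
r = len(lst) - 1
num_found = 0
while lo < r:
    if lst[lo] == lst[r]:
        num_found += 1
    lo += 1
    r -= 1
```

Let's trace through this code step by step.

Initialize: lst = [5, 5, 11, 11, 14, 15]
Initialize: lo = 0
Initialize: r = 5
Initialize: num_found = 0
Entering loop: while lo < r:
After iteration 1: lo = 1, r = 4, num_found = 0
After iteration 2: lo = 2, r = 3, num_found = 0
After iteration 3: lo = 3, r = 2, num_found = 1
Loop ends.

Final answer: 1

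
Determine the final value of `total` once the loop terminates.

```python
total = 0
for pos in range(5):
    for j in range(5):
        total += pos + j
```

Let's trace through this code step by step.

Initialize: total = 0
Entering loop: for pos in range(5):
After iteration 1: pos = 0, total = 10
After iteration 2: pos = 1, total = 25
After iteration 3: pos = 2, total = 45
After iteration 4: pos = 3, total = 70
After iteration 5: pos = 4, total = 100
Loop ends.

Final answer: 100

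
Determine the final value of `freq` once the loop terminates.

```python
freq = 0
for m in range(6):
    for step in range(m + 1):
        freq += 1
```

Let's trace through this code step by step.

Initialize: freq = 0
Entering loop: for m in range(6):
After iteration 1: m = 0, freq = 1, step = 0
After iteration 2: m = 1, freq = 3, step = 1
After iteration 3: m = 2, freq = 6, step = 2
After iteration 4: m = 3, freq = 10, step = 3
After iteration 5: m = 4, freq = 15, step = 4
After iteration 6: m = 5, freq = 21, step = 5
Loop ends.

Final answer: 21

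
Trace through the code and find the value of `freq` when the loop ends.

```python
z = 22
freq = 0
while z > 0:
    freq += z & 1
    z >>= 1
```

Let's trace through this code step by step.

Initialize: z = 22
Initialize: freq = 0
Entering loop: while z > 0:
After iteration 1: z = 11, freq = 0
After iteration 2: z = 5, freq = 1
After iteration 3: z = 2, freq = 2
After iteration 4: z = 1, freq = 2
After iteration 5: z = 0, freq = 3
Loop ends.

Final answer: 3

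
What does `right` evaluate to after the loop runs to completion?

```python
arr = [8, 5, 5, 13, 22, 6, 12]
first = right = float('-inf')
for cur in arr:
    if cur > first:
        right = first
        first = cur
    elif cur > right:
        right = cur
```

Let's trace through this code step by step.

Initialize: arr = [8, 5, 5, 13, 22, 6, 12]
Initialize: first = -inf
Initialize: right = -inf
Entering loop: for cur in arr:
After iteration 1: cur = 8, first = 8, right = -inf
After iteration 2: cur = 5, first = 8, right = 5
After iteration 3: cur = 5, first = 8, right = 5
After iteration 4: cur = 13, first = 13, right = 8
After iteration 5: cur = 22, first = 22, right = 13
After iteration 6: cur = 6, first = 22, right = 13
After iteration 7: cur = 12, first = 22, right = 13
Loop ends.

Final answer: 13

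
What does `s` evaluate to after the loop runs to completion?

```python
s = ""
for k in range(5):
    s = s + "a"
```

Let's trace through this code step by step.

Initialize: s = ''
Entering loop: for k in range(5):
After iteration 1: k = 0, s = 'a'
After iteration 2: k = 1, s = 'aa'
After iteration 3: k = 2, s = 'aaa'
After iteration 4: k = 3, s = 'aaaa'
After iteration 5: k = 4, s = 'aaaaa'
Loop ends.

Final answer: 'aaaaa'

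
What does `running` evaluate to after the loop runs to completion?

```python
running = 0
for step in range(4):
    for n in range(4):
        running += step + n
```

Let's trace through this code step by step.

Initialize: running = 0
Entering loop: for step in range(4):
After iteration 1: step = 0, running = 6
After iteration 2: step = 1, running = 16
After iteration 3: step = 2, running = 30
After iteration 4: step = 3, running = 48
Loop ends.

Final answer: 48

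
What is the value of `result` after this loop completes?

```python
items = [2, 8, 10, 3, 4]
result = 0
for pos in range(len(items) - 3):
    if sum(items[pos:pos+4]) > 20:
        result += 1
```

Let's trace through this code step by step.

Initialize: items = [2, 8, 10, 3, 4]
Initialize: result = 0
Entering loop: for pos in range(len(items) - 3):
After iteration 1: pos = 0, result = 1
After iteration 2: pos = 1, result = 2
Loop ends.

Final answer: 2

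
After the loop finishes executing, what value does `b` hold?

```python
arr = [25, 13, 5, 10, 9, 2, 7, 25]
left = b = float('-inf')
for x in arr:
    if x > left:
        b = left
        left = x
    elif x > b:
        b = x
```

Let's trace through this code step by step.

Initialize: arr = [25, 13, 5, 10, 9, 2, 7, 25]
Initialize: left = -inf
Initialize: b = -inf
Entering loop: for x in arr:
After iteration 1: x = 25, left = 25, b = -inf
After iteration 2: x = 13, left = 25, b = 13
After iteration 3: x = 5, left = 25, b = 13
After iteration 4: x = 10, left = 25, b = 13
After iteration 5: x = 9, left = 25, b = 13
After iteration 6: x = 2, left = 25, b = 13
After iteration 7: x = 7, left = 25, b = 13
After iteration 8: x = 25, left = 25, b = 25
Loop ends.

Final answer: 25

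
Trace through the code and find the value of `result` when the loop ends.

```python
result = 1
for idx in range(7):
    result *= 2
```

Let's trace through this code step by step.

Initialize: result = 1
Entering loop: for idx in range(7):
After iteration 1: idx = 0, result = 2
After iteration 2: idx = 1, result = 4
After iteration 3: idx = 2, result = 8
After iteration 4: idx = 3, result = 16
After iteration 5: idx = 4, result = 32
After iteration 6: idx = 5, result = 64
After iteration 7: idx = 6, result = 128
Loop ends.

Final answer: 128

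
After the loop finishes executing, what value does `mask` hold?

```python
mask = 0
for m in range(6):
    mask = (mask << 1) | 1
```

Let's trace through this code step by step.

Initialize: mask = 0
Entering loop: for m in range(6):
After iteration 1: m = 0, mask = 1
After iteration 2: m = 1, mask = 3
After iteration 3: m = 2, mask = 7
After iteration 4: m = 3, mask = 15
After iteration 5: m = 4, mask = 31
After iteration 6: m = 5, mask = 63
Loop ends.

Final answer: 63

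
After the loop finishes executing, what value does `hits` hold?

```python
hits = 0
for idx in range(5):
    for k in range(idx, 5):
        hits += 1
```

Let's trace through this code step by step.

Initialize: hits = 0
Entering loop: for idx in range(5):
After iteration 1: idx = 0, hits = 5
After iteration 2: idx = 1, hits = 9
After iteration 3: idx = 2, hits = 12
After iteration 4: idx = 3, hits = 14
After iteration 5: idx = 4, hits = 15
Loop ends.

Final answer: 15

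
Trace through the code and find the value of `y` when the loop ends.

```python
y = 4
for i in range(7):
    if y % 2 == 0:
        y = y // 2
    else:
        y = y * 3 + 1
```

Let's trace through this code step by step.

Initialize: y = 4
Entering loop: for i in range(7):
After iteration 1: i = 0, y = 2
After iteration 2: i = 1, y = 1
After iteration 3: i = 2, y = 4
After iteration 4: i = 3, y = 2
After iteration 5: i = 4, y = 1
After iteration 6: i = 5, y = 4
After iteration 7: i = 6, y = 2
Loop ends.

Final answer: 2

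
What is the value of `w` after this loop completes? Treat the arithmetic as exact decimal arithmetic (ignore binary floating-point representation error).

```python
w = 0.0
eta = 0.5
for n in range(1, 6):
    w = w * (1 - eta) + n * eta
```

Let's trace through this code step by step.

Initialize: w = 0.0
Initialize: eta = 0.5
Entering loop: for n in range(1, 6):
After iteration 1: n = 1, w = 0.5
After iteration 2: n = 2, w = 1.25
After iteration 3: n = 3, w = 2.125
After iteration 4: n = 4, w = 3.0625
After iteration 5: n = 5, w = 4.03125
Loop ends.

Final answer: 4.03125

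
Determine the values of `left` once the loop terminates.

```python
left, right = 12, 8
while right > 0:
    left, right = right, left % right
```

Let's trace through this code step by step.

Initialize: left = 12
Initialize: right = 8
Entering loop: while right > 0:
After iteration 1: left = 8, right = 4
After iteration 2: left = 4, right = 0
Loop ends.

Final answer: 4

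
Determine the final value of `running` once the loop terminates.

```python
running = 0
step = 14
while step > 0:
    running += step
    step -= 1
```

Let's trace through this code step by step.

Initialize: running = 0
Initialize: step = 14
Entering loop: while step > 0:
After iteration 1: running = 14, step = 13
After iteration 2: running = 27, step = 12
After iteration 3: running = 39, step = 11
After iteration 4: running = 50, step = 10
After iteration 5: running = 60, step = 9
After iteration 6: running = 69, step = 8
After iteration 7: running = 77, step = 7
After iteration 8: running = 84, step = 6
After iteration 9: running = 90, step = 5
After iteration 10: running = 95, step = 4
After iteration 11: running = 99, step = 3
After iteration 12: running = 102, step = 2
After iteration 13: running = 104, step = 1
After iteration 14: running = 105, step = 0
Loop ends.

Final answer: 105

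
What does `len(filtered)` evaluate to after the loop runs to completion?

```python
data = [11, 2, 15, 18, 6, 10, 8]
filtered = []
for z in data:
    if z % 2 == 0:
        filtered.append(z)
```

Let's trace through this code step by step.

Initialize: data = [11, 2, 15, 18, 6, 10, 8]
Initialize: filtered = []
Entering loop: for z in data:
After iteration 1: z = 11, filtered = []
After iteration 2: z = 2, filtered = [2]
After iteration 3: z = 15, filtered = [2]
After iteration 4: z = 18, filtered = [2, 18]
After iteration 5: z = 6, filtered = [2, 18, 6]
After iteration 6: z = 10, filtered = [2, 18, 6, 10]
After iteration 7: z = 8, filtered = [2, 18, 6, 10, 8]
Loop ends.
len(filtered) = 5

Final answer: 5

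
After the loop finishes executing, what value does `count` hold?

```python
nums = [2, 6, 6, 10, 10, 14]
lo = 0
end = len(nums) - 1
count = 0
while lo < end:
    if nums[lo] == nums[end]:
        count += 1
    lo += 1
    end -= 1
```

Let's trace through this code step by step.

Initialize: nums = [2, 6, 6, 10, 10, 14]
Initialize: lo = 0
Initialize: end = 5
Initialize: count = 0
Entering loop: while lo < end:
After iteration 1: lo = 1, end = 4, count = 0
After iteration 2: lo = 2, end = 3, count = 0
After iteration 3: lo = 3, end = 2, count = 0
Loop ends.

Final answer: 0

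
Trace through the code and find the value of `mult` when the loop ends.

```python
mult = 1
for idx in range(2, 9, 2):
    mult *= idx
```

Let's trace through this code step by step.

Initialize: mult = 1
Entering loop: for idx in range(2, 9, 2):
After iteration 1: idx = 2, mult = 2
After iteration 2: idx = 4, mult = 8
After iteration 3: idx = 6, mult = 48
After iteration 4: idx = 8, mult = 384
Loop ends.

Final answer: 384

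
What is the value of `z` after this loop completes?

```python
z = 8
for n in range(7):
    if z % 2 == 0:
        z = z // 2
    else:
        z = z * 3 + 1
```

Let's trace through this code step by step.

Initialize: z = 8
Entering loop: for n in range(7):
After iteration 1: n = 0, z = 4
After iteration 2: n = 1, z = 2
After iteration 3: n = 2, z = 1
After iteration 4: n = 3, z = 4
After iteration 5: n = 4, z = 2
After iteration 6: n = 5, z = 1
After iteration 7: n = 6, z = 4
Loop ends.

Final answer: 4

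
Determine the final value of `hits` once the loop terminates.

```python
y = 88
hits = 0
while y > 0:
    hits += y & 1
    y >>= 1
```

Let's trace through this code step by step.

Initialize: y = 88
Initialize: hits = 0
Entering loop: while y > 0:
After iteration 1: y = 44, hits = 0
After iteration 2: y = 22, hits = 0
After iteration 3: y = 11, hits = 0
After iteration 4: y = 5, hits = 1
After iteration 5: y = 2, hits = 2
After iteration 6: y = 1, hits = 2
After iteration 7: y = 0, hits = 3
Loop ends.

Final answer: 3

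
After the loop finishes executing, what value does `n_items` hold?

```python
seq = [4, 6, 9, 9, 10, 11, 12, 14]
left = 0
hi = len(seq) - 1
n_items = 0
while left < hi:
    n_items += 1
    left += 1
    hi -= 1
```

Let's trace through this code step by step.

Initialize: seq = [4, 6, 9, 9, 10, 11, 12, 14]
Initialize: left = 0
Initialize: hi = 7
Initialize: n_items = 0
Entering loop: while left < hi:
After iteration 1: left = 1, hi = 6, n_items = 1
After iteration 2: left = 2, hi = 5, n_items = 2
After iteration 3: left = 3, hi = 4, n_items = 3
After iteration 4: left = 4, hi = 3, n_items = 4
Loop ends.

Final answer: 4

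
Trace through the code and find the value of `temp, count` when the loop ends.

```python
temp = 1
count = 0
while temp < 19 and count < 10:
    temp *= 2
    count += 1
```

Let's trace through this code step by step.

Initialize: temp = 1
Initialize: count = 0
Entering loop: while temp < 19 and count < 10:
After iteration 1: temp = 2, count = 1
After iteration 2: temp = 4, count = 2
After iteration 3: temp = 8, count = 3
After iteration 4: temp = 16, count = 4
After iteration 5: temp = 32, count = 5
Loop ends.

Final answer: 32, 5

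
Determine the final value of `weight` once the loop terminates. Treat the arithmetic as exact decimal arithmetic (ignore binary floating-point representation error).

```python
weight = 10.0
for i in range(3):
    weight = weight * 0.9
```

Let's trace through this code step by step.

Initialize: weight = 10.0
Entering loop: for i in range(3):
After iteration 1: i = 0, weight = 9.0
After iteration 2: i = 1, weight = 8.1
After iteration 3: i = 2, weight = 7.29
Loop ends.

Final answer: 7.29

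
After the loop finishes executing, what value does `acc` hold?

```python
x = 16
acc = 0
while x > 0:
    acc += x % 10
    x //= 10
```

Let's trace through this code step by step.

Initialize: x = 16
Initialize: acc = 0
Entering loop: while x > 0:
After iteration 1: x = 1, acc = 6
After iteration 2: x = 0, acc = 7
Loop ends.

Final answer: 7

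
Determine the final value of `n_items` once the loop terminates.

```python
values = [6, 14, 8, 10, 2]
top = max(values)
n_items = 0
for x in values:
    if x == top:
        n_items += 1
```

Let's trace through this code step by step.

Initialize: values = [6, 14, 8, 10, 2]
Initialize: top = 14
Initialize: n_items = 0
Entering loop: for x in values:
After iteration 1: x = 6, n_items = 0
After iteration 2: x = 14, n_items = 1
After iteration 3: x = 8, n_items = 1
After iteration 4: x = 10, n_items = 1
After iteration 5: x = 2, n_items = 1
Loop ends.

Final answer: 1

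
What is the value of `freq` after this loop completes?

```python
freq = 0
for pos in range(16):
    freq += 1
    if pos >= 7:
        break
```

Let's trace through this code step by step.

Initialize: freq = 0
Entering loop: for pos in range(16):
After iteration 1: pos = 0, freq = 1
After iteration 2: pos = 1, freq = 2
After iteration 3: pos = 2, freq = 3
After iteration 4: pos = 3, freq = 4
After iteration 5: pos = 4, freq = 5
After iteration 6: pos = 5, freq = 6
After iteration 7: pos = 6, freq = 7
After iteration 8: pos = 7, freq = 8
Loop ends.

Final answer: 8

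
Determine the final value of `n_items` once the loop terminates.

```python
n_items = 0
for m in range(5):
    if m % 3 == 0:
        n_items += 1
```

Let's trace through this code step by step.

Initialize: n_items = 0
Entering loop: for m in range(5):
After iteration 1: m = 0, n_items = 1
After iteration 2: m = 1, n_items = 1
After iteration 3: m = 2, n_items = 1
After iteration 4: m = 3, n_items = 2
After iteration 5: m = 4, n_items = 2
Loop ends.

Final answer: 2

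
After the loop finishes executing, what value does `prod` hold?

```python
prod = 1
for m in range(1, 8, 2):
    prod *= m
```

Let's trace through this code step by step.

Initialize: prod = 1
Entering loop: for m in range(1, 8, 2):
After iteration 1: m = 1, prod = 1
After iteration 2: m = 3, prod = 3
After iteration 3: m = 5, prod = 15
After iteration 4: m = 7, prod = 105
Loop ends.

Final answer: 105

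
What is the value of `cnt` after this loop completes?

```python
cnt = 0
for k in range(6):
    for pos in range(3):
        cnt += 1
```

Let's trace through this code step by step.

Initialize: cnt = 0
Entering loop: for k in range(6):
After iteration 1: k = 0, cnt = 3
After iteration 2: k = 1, cnt = 6
After iteration 3: k = 2, cnt = 9
After iteration 4: k = 3, cnt = 12
After iteration 5: k = 4, cnt = 15
After iteration 6: k = 5, cnt = 18
Loop ends.

Final answer: 18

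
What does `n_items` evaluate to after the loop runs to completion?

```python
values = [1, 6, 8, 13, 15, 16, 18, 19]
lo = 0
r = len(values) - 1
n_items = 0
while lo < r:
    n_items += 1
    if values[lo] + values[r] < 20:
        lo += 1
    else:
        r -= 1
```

Let's trace through this code step by step.

Initialize: values = [1, 6, 8, 13, 15, 16, 18, 19]
Initialize: lo = 0
Initialize: r = 7
Initialize: n_items = 0
Entering loop: while lo < r:
After iteration 1: lo = 0, r = 6, n_items = 1
After iteration 2: lo = 1, r = 6, n_items = 2
After iteration 3: lo = 1, r = 5, n_items = 3
After iteration 4: lo = 1, r = 4, n_items = 4
After iteration 5: lo = 1, r = 3, n_items = 5
After iteration 6: lo = 2, r = 3, n_items = 6
After iteration 7: lo = 2, r = 2, n_items = 7
Loop ends.

Final answer: 7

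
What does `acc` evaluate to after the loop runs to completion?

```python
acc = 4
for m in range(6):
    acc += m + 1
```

Let's trace through this code step by step.

Initialize: acc = 4
Entering loop: for m in range(6):
After iteration 1: m = 0, acc = 5
After iteration 2: m = 1, acc = 7
After iteration 3: m = 2, acc = 10
After iteration 4: m = 3, acc = 14
After iteration 5: m = 4, acc = 19
After iteration 6: m = 5, acc = 25
Loop ends.

Final answer: 25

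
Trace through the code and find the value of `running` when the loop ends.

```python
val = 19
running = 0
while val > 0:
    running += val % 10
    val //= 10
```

Let's trace through this code step by step.

Initialize: val = 19
Initialize: running = 0
Entering loop: while val > 0:
After iteration 1: val = 1, running = 9
After iteration 2: val = 0, running = 10
Loop ends.

Final answer: 10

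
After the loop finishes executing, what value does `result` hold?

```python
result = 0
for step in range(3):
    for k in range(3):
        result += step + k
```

Let's trace through this code step by step.

Initialize: result = 0
Entering loop: for step in range(3):
After iteration 1: step = 0, result = 3
After iteration 2: step = 1, result = 9
After iteration 3: step = 2, result = 18
Loop ends.

Final answer: 18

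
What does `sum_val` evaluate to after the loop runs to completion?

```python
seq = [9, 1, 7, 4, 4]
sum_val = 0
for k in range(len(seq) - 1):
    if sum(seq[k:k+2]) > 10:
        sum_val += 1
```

Let's trace through this code step by step.

Initialize: seq = [9, 1, 7, 4, 4]
Initialize: sum_val = 0
Entering loop: for k in range(len(seq) - 1):
After iteration 1: k = 0, sum_val = 0
After iteration 2: k = 1, sum_val = 0
After iteration 3: k = 2, sum_val = 1
After iteration 4: k = 3, sum_val = 1
Loop ends.

Final answer: 1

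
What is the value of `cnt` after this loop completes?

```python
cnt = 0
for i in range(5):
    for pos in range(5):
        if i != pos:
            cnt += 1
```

Let's trace through this code step by step.

Initialize: cnt = 0
Entering loop: for i in range(5):
After iteration 1: i = 0, cnt = 4
After iteration 2: i = 1, cnt = 8
After iteration 3: i = 2, cnt = 12
After iteration 4: i = 3, cnt = 16
After iteration 5: i = 4, cnt = 20
Loop ends.

Final answer: 20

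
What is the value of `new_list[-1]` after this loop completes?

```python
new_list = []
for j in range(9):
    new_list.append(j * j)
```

Let's trace through this code step by step.

Initialize: new_list = []
Entering loop: for j in range(9):
After iteration 1: j = 0, new_list = [0]
After iteration 2: j = 1, new_list = [0, 1]
After iteration 3: j = 2, new_list = [0, 1, 4]
After iteration 4: j = 3, new_list = [0, 1, 4, 9]
After iteration 5: j = 4, new_list = [0, 1, 4, 9, 16]
After iteration 6: j = 5, new_list = [0, 1, 4, 9, 16, 25]
After iteration 7: j = 6, new_list = [0, 1, 4, 9, 16, 25, 36]
After iteration 8: j = 7, new_list = [0, 1, 4, 9, 16, 25, 36, 49]
After iteration 9: j = 8, new_list = [0, 1, 4, 9, 16, 25, 36, 49, 64]
Loop ends.
new_list[-1] = 64

Final answer: 64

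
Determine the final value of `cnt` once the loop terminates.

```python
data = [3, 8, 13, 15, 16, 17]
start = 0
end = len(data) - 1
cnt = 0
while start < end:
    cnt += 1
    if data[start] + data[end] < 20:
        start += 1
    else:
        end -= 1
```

Let's trace through this code step by step.

Initialize: data = [3, 8, 13, 15, 16, 17]
Initialize: start = 0
Initialize: end = 5
Initialize: cnt = 0
Entering loop: while start < end:
After iteration 1: start = 0, end = 4, cnt = 1
After iteration 2: start = 1, end = 4, cnt = 2
After iteration 3: start = 1, end = 3, cnt = 3
After iteration 4: start = 1, end = 2, cnt = 4
After iteration 5: start = 1, end = 1, cnt = 5
Loop ends.

Final answer: 5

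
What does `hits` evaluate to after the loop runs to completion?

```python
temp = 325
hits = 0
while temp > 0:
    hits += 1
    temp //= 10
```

Let's trace through this code step by step.

Initialize: temp = 325
Initialize: hits = 0
Entering loop: while temp > 0:
After iteration 1: temp = 32, hits = 1
After iteration 2: temp = 3, hits = 2
After iteration 3: temp = 0, hits = 3
Loop ends.

Final answer: 3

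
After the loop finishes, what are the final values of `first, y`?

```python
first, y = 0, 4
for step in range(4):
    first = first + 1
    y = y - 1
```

Let's trace through this code step by step.

Initialize: first = 0
Initialize: y = 4
Entering loop: for step in range(4):
After iteration 1: step = 0, first = 1, y = 3
After iteration 2: step = 1, first = 2, y = 2
After iteration 3: step = 2, first = 3, y = 1
After iteration 4: step = 3, first = 4, y = 0
Loop ends.

Final answer: 4, 0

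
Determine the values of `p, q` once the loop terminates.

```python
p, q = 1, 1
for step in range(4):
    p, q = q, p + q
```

Let's trace through this code step by step.

Initialize: p = 1
Initialize: q = 1
Entering loop: for step in range(4):
After iteration 1: step = 0, p = 1, q = 2
After iteration 2: step = 1, p = 2, q = 3
After iteration 3: step = 2, p = 3, q = 5
After iteration 4: step = 3, p = 5, q = 8
Loop ends.

Final answer: 5, 8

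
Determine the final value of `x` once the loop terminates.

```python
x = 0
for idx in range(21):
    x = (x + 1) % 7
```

Let's trace through this code step by step.

Initialize: x = 0
Entering loop: for idx in range(21):
After iteration 1: idx = 0, x = 1
After iteration 2: idx = 1, x = 2
After iteration 3: idx = 2, x = 3
After iteration 4: idx = 3, x = 4
After iteration 5: idx = 4, x = 5
After iteration 6: idx = 5, x = 6
After iteration 7: idx = 6, x = 0
After iteration 8: idx = 7, x = 1
After iteration 9: idx = 8, x = 2
After iteration 10: idx = 9, x = 3
After iteration 11: idx = 10, x = 4
After iteration 12: idx = 11, x = 5
After iteration 13: idx = 12, x = 6
After iteration 14: idx = 13, x = 0
After iteration 15: idx = 14, x = 1
After iteration 16: idx = 15, x = 2
After iteration 17: idx = 16, x = 3
After iteration 18: idx = 17, x = 4
After iteration 19: idx = 18, x = 5
After iteration 20: idx = 19, x = 6
After iteration 21: idx = 20, x = 0
Loop ends.

Final answer: 0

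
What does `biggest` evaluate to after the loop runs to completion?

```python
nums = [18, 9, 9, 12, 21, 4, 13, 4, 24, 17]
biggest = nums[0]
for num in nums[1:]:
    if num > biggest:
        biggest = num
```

Let's trace through this code step by step.

Initialize: nums = [18, 9, 9, 12, 21, 4, 13, 4, 24, 17]
Initialize: biggest = 18
Entering loop: for num in nums[1:]:
After iteration 1: num = 9, biggest = 18
After iteration 2: num = 9, biggest = 18
After iteration 3: num = 12, biggest = 18
After iteration 4: num = 21, biggest = 21
After iteration 5: num = 4, biggest = 21
After iteration 6: num = 13, biggest = 21
After iteration 7: num = 4, biggest = 21
After iteration 8: num = 24, biggest = 24
After iteration 9: num = 17, biggest = 24
Loop ends.

Final answer: 24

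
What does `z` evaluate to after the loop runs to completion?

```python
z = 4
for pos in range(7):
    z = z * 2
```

Let's trace through this code step by step.

Initialize: z = 4
Entering loop: for pos in range(7):
After iteration 1: pos = 0, z = 8
After iteration 2: pos = 1, z = 16
After iteration 3: pos = 2, z = 32
After iteration 4: pos = 3, z = 64
After iteration 5: pos = 4, z = 128
After iteration 6: pos = 5, z = 256
After iteration 7: pos = 6, z = 512
Loop ends.

Final answer: 512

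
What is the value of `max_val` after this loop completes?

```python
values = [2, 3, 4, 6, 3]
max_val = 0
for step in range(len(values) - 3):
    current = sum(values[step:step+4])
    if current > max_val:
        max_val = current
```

Let's trace through this code step by step.

Initialize: values = [2, 3, 4, 6, 3]
Initialize: max_val = 0
Entering loop: for step in range(len(values) - 3):
After iteration 1: step = 0, max_val = 15, current = 15
After iteration 2: step = 1, max_val = 16, current = 16
Loop ends.

Final answer: 16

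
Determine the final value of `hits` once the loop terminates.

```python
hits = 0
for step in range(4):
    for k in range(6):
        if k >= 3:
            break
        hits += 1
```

Let's trace through this code step by step.

Initialize: hits = 0
Entering loop: for step in range(4):
After iteration 1: step = 0, hits = 3
After iteration 2: step = 1, hits = 6
After iteration 3: step = 2, hits = 9
After iteration 4: step = 3, hits = 12
Loop ends.

Final answer: 12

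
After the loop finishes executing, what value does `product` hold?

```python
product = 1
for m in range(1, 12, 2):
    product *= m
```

Let's trace through this code step by step.

Initialize: product = 1
Entering loop: for m in range(1, 12, 2):
After iteration 1: m = 1, product = 1
After iteration 2: m = 3, product = 3
After iteration 3: m = 5, product = 15
After iteration 4: m = 7, product = 105
After iteration 5: m = 9, product = 945
After iteration 6: m = 11, product = 10395
Loop ends.

Final answer: 10395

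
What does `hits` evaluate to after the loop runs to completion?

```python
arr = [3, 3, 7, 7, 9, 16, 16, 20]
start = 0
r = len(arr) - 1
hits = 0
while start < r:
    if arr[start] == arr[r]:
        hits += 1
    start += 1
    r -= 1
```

Let's trace through this code step by step.

Initialize: arr = [3, 3, 7, 7, 9, 16, 16, 20]
Initialize: start = 0
Initialize: r = 7
Initialize: hits = 0
Entering loop: while start < r:
After iteration 1: start = 1, r = 6, hits = 0
After iteration 2: start = 2, r = 5, hits = 0
After iteration 3: start = 3, r = 4, hits = 0
After iteration 4: start = 4, r = 3, hits = 0
Loop ends.

Final answer: 0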